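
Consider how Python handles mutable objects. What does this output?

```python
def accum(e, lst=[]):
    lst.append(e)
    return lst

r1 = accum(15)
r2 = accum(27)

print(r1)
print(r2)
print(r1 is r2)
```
[15, 27]
[15, 27]
True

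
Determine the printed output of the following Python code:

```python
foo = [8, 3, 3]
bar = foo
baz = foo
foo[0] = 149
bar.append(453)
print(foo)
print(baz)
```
[149, 3, 3, 453]
[149, 3, 3, 453]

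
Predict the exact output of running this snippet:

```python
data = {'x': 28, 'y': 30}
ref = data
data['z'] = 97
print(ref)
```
{'x': 28, 'y': 30, 'z': 97}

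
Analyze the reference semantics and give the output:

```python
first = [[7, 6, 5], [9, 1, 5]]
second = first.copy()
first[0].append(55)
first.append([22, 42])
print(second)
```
[[7, 6, 5, 55], [9, 1, 5]]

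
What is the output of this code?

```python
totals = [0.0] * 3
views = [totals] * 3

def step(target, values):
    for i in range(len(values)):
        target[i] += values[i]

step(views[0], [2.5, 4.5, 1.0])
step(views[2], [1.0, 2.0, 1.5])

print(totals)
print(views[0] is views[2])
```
[3.5, 6.5, 2.5]
True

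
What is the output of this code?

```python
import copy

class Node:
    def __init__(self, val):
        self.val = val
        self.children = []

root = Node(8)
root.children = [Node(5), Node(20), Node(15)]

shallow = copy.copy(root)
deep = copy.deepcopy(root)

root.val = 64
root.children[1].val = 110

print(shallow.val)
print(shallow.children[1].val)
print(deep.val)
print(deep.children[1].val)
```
8
110
8
20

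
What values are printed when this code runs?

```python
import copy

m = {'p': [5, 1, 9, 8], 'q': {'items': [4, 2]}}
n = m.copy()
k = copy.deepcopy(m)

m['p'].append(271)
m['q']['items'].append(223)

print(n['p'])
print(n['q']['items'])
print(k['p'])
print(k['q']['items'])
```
[5, 1, 9, 8, 271]
[4, 2, 223]
[5, 1, 9, 8]
[4, 2]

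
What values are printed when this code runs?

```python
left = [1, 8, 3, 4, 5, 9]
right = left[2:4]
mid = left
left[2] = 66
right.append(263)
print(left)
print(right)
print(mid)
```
[1, 8, 66, 4, 5, 9]
[3, 4, 263]
[1, 8, 66, 4, 5, 9]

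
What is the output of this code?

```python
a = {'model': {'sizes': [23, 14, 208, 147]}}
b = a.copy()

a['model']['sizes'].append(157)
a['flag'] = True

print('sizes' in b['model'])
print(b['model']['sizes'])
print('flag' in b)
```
True
[23, 14, 208, 147, 157]
False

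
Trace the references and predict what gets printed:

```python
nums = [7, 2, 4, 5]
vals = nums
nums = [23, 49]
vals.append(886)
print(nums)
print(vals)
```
[23, 49]
[7, 2, 4, 5, 886]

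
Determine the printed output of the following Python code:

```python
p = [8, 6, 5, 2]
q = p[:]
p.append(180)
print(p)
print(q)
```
[8, 6, 5, 2, 180]
[8, 6, 5, 2]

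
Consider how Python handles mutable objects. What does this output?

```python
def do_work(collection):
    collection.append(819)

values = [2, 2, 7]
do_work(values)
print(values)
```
[2, 2, 7, 819]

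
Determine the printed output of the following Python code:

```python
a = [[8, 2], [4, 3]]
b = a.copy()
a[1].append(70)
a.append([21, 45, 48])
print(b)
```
[[8, 2], [4, 3, 70]]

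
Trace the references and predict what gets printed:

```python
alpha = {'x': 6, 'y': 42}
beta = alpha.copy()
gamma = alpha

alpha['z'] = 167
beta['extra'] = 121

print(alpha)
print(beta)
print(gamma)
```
{'x': 6, 'y': 42, 'z': 167}
{'x': 6, 'y': 42, 'extra': 121}
{'x': 6, 'y': 42, 'z': 167}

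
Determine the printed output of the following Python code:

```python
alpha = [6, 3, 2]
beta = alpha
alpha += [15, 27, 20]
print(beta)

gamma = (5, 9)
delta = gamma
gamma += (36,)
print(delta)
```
[6, 3, 2, 15, 27, 20]
(5, 9)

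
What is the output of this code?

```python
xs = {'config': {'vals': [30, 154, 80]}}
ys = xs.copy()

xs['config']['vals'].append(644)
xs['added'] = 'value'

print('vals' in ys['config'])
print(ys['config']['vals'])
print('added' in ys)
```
True
[30, 154, 80, 644]
False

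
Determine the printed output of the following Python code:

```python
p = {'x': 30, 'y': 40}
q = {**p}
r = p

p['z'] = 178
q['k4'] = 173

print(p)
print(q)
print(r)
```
{'x': 30, 'y': 40, 'z': 178}
{'x': 30, 'y': 40, 'k4': 173}
{'x': 30, 'y': 40, 'z': 178}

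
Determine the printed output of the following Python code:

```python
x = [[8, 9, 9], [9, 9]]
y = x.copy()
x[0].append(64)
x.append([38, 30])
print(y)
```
[[8, 9, 9, 64], [9, 9]]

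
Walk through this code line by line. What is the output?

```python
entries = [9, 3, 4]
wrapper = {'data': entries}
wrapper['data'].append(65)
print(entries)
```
[9, 3, 4, 65]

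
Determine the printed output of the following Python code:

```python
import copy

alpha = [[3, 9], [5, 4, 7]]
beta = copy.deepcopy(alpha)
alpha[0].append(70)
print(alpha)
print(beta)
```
[[3, 9, 70], [5, 4, 7]]
[[3, 9], [5, 4, 7]]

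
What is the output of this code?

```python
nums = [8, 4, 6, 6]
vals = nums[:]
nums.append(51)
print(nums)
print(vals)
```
[8, 4, 6, 6, 51]
[8, 4, 6, 6]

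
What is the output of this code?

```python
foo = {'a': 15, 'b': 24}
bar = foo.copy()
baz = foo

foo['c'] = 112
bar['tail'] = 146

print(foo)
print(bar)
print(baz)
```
{'a': 15, 'b': 24, 'c': 112}
{'a': 15, 'b': 24, 'tail': 146}
{'a': 15, 'b': 24, 'c': 112}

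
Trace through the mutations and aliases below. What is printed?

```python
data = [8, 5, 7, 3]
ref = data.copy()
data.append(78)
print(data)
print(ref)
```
[8, 5, 7, 3, 78]
[8, 5, 7, 3]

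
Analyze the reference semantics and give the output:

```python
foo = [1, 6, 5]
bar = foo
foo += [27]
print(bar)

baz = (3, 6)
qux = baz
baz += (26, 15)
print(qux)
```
[1, 6, 5, 27]
(3, 6)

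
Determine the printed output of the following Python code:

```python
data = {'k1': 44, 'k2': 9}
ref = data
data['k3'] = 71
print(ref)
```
{'k1': 44, 'k2': 9, 'k3': 71}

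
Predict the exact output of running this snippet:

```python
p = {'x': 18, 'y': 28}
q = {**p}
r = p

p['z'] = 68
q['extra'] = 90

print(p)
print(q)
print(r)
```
{'x': 18, 'y': 28, 'z': 68}
{'x': 18, 'y': 28, 'extra': 90}
{'x': 18, 'y': 28, 'z': 68}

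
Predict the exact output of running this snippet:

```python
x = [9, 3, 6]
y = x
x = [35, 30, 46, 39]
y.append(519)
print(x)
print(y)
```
[35, 30, 46, 39]
[9, 3, 6, 519]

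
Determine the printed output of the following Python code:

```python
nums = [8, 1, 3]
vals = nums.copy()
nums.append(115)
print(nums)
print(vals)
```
[8, 1, 3, 115]
[8, 1, 3]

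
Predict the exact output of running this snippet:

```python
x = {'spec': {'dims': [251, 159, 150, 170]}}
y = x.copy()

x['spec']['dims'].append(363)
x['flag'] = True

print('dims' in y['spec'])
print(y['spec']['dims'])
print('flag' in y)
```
True
[251, 159, 150, 170, 363]
False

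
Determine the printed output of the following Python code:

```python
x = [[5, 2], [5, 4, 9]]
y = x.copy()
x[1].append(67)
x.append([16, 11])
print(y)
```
[[5, 2], [5, 4, 9, 67]]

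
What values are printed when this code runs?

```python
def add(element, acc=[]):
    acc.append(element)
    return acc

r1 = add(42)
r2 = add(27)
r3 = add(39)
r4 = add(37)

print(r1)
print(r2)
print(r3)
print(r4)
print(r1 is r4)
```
[42, 27, 39, 37]
[42, 27, 39, 37]
[42, 27, 39, 37]
[42, 27, 39, 37]
True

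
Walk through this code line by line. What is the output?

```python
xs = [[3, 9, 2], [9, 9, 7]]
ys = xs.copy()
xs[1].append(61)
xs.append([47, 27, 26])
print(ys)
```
[[3, 9, 2], [9, 9, 7, 61]]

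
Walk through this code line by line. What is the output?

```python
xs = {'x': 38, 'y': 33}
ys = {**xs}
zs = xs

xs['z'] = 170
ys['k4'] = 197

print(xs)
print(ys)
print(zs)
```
{'x': 38, 'y': 33, 'z': 170}
{'x': 38, 'y': 33, 'k4': 197}
{'x': 38, 'y': 33, 'z': 170}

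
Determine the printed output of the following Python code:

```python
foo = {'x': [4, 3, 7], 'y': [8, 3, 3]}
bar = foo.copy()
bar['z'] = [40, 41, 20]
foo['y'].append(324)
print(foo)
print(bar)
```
{'x': [4, 3, 7], 'y': [8, 3, 3, 324]}
{'x': [4, 3, 7], 'y': [8, 3, 3, 324], 'z': [40, 41, 20]}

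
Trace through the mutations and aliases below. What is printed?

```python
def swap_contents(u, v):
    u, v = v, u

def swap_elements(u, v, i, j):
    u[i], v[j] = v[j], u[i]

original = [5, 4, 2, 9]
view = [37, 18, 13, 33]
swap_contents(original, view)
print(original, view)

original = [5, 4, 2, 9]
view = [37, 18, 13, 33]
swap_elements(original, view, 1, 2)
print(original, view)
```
[5, 4, 2, 9] [37, 18, 13, 33]
[5, 13, 2, 9] [37, 18, 4, 33]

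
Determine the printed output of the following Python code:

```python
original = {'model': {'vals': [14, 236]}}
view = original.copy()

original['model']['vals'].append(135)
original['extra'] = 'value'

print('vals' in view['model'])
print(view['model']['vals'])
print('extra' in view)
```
True
[14, 236, 135]
False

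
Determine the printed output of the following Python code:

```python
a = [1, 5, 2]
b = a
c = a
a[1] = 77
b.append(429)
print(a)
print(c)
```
[1, 77, 2, 429]
[1, 77, 2, 429]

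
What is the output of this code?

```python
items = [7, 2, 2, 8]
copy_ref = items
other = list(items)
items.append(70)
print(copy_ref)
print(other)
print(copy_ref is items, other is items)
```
[7, 2, 2, 8, 70]
[7, 2, 2, 8]
True False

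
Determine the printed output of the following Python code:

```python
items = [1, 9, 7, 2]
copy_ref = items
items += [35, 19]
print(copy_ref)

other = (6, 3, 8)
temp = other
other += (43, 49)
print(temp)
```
[1, 9, 7, 2, 35, 19]
(6, 3, 8)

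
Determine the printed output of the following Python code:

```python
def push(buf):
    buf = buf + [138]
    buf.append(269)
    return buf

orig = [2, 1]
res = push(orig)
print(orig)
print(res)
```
[2, 1]
[2, 1, 138, 269]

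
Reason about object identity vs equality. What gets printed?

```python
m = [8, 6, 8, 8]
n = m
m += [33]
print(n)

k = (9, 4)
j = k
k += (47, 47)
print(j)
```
[8, 6, 8, 8, 33]
(9, 4)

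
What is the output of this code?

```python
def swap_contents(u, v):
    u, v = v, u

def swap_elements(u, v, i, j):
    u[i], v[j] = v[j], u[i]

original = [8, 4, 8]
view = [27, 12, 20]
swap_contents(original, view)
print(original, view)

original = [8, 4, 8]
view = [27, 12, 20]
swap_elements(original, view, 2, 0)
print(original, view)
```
[8, 4, 8] [27, 12, 20]
[8, 4, 27] [8, 12, 20]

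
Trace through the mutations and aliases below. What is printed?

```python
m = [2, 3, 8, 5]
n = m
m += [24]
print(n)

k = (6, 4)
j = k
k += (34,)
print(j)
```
[2, 3, 8, 5, 24]
(6, 4)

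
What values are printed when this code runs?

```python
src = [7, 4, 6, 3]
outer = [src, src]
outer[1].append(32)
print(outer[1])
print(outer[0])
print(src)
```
[7, 4, 6, 3, 32]
[7, 4, 6, 3, 32]
[7, 4, 6, 3, 32]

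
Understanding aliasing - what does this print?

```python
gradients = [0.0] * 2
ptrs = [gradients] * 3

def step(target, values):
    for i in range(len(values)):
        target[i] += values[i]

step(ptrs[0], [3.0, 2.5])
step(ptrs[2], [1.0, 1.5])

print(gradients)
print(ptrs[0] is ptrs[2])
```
[4.0, 4.0]
True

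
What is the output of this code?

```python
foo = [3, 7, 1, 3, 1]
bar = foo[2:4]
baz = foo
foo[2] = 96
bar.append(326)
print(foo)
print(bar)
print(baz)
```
[3, 7, 96, 3, 1]
[1, 3, 326]
[3, 7, 96, 3, 1]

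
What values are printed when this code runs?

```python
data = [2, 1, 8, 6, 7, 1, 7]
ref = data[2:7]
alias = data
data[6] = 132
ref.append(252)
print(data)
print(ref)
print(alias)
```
[2, 1, 8, 6, 7, 1, 132]
[8, 6, 7, 1, 7, 252]
[2, 1, 8, 6, 7, 1, 132]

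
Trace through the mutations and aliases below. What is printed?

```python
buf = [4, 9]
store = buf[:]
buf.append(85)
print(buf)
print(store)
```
[4, 9, 85]
[4, 9]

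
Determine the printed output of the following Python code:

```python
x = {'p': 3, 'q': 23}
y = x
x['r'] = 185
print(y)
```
{'p': 3, 'q': 23, 'r': 185}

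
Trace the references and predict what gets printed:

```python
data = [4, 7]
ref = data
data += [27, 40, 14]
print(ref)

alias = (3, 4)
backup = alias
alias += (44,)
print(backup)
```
[4, 7, 27, 40, 14]
(3, 4)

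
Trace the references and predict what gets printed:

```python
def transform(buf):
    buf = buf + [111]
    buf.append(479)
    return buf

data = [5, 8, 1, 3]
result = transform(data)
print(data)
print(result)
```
[5, 8, 1, 3]
[5, 8, 1, 3, 111, 479]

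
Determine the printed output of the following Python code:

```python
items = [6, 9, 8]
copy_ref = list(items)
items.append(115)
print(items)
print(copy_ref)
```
[6, 9, 8, 115]
[6, 9, 8]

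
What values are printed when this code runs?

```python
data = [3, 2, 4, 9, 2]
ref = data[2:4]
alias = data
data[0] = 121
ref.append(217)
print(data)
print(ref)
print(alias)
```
[121, 2, 4, 9, 2]
[4, 9, 217]
[121, 2, 4, 9, 2]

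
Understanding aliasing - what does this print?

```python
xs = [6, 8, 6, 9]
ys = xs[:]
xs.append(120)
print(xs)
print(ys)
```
[6, 8, 6, 9, 120]
[6, 8, 6, 9]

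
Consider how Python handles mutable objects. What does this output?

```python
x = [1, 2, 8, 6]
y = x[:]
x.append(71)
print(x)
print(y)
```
[1, 2, 8, 6, 71]
[1, 2, 8, 6]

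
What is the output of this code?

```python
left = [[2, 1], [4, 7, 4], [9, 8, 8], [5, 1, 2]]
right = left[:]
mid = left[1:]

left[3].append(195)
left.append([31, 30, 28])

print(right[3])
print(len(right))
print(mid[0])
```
[5, 1, 2, 195]
4
[4, 7, 4]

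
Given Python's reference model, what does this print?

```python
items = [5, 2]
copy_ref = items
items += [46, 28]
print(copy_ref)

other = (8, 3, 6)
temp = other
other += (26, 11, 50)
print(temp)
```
[5, 2, 46, 28]
(8, 3, 6)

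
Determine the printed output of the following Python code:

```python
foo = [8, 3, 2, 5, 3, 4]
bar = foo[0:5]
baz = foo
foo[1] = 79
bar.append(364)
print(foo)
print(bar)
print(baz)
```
[8, 79, 2, 5, 3, 4]
[8, 3, 2, 5, 3, 364]
[8, 79, 2, 5, 3, 4]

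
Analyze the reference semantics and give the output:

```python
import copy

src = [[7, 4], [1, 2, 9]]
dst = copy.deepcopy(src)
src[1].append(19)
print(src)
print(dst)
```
[[7, 4], [1, 2, 9, 19]]
[[7, 4], [1, 2, 9]]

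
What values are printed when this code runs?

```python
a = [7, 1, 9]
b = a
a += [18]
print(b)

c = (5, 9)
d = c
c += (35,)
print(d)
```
[7, 1, 9, 18]
(5, 9)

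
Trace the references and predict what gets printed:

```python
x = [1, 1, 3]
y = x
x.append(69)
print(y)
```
[1, 1, 3, 69]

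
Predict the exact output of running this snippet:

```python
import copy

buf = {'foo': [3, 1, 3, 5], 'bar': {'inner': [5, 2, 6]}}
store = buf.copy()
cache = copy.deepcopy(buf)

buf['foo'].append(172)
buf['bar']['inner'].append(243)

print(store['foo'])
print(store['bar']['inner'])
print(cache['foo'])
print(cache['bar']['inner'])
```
[3, 1, 3, 5, 172]
[5, 2, 6, 243]
[3, 1, 3, 5]
[5, 2, 6]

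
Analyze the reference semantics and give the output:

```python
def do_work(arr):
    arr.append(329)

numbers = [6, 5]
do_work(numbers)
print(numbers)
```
[6, 5, 329]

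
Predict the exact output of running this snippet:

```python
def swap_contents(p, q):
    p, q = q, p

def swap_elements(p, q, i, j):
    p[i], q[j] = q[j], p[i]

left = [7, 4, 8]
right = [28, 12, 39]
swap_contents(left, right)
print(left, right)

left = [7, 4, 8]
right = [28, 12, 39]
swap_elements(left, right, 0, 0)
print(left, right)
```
[7, 4, 8] [28, 12, 39]
[28, 4, 8] [7, 12, 39]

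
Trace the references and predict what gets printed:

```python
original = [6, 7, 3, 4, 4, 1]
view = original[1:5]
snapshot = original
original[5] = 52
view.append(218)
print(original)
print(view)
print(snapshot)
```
[6, 7, 3, 4, 4, 52]
[7, 3, 4, 4, 218]
[6, 7, 3, 4, 4, 52]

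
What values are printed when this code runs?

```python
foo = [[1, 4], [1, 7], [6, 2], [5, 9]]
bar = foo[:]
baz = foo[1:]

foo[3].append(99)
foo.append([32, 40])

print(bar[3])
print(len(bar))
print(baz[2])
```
[5, 9, 99]
4
[5, 9, 99]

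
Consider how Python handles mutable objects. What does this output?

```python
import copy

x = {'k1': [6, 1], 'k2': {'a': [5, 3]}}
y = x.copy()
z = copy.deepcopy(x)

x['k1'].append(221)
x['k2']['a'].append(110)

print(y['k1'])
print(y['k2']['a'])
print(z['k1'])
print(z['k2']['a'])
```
[6, 1, 221]
[5, 3, 110]
[6, 1]
[5, 3]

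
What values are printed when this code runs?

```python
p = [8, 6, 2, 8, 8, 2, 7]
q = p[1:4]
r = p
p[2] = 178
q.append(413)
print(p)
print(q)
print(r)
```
[8, 6, 178, 8, 8, 2, 7]
[6, 2, 8, 413]
[8, 6, 178, 8, 8, 2, 7]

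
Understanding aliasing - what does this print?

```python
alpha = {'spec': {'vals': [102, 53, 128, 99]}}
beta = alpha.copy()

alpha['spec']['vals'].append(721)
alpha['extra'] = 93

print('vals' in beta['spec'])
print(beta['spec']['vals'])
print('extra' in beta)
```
True
[102, 53, 128, 99, 721]
False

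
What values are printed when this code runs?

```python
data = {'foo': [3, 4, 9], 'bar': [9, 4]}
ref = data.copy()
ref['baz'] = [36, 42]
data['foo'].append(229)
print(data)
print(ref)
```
{'foo': [3, 4, 9, 229], 'bar': [9, 4]}
{'foo': [3, 4, 9, 229], 'bar': [9, 4], 'baz': [36, 42]}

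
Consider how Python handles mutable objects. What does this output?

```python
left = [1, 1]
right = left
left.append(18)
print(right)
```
[1, 1, 18]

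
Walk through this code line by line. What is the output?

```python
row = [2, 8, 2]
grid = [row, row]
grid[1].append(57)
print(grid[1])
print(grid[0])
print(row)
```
[2, 8, 2, 57]
[2, 8, 2, 57]
[2, 8, 2, 57]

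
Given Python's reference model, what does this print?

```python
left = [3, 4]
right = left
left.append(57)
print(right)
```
[3, 4, 57]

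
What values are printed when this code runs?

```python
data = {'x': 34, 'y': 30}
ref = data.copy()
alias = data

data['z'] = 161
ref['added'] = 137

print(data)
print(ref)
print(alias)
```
{'x': 34, 'y': 30, 'z': 161}
{'x': 34, 'y': 30, 'added': 137}
{'x': 34, 'y': 30, 'z': 161}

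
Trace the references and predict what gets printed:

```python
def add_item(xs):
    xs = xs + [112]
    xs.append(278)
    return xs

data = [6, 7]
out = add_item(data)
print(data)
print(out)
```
[6, 7]
[6, 7, 112, 278]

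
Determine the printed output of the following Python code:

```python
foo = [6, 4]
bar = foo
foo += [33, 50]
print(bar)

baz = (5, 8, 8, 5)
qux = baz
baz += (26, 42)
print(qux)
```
[6, 4, 33, 50]
(5, 8, 8, 5)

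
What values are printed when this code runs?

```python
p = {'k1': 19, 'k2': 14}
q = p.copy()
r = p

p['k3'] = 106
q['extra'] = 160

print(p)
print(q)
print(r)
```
{'k1': 19, 'k2': 14, 'k3': 106}
{'k1': 19, 'k2': 14, 'extra': 160}
{'k1': 19, 'k2': 14, 'k3': 106}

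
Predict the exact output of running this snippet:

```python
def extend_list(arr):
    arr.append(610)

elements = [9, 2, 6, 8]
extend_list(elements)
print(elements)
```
[9, 2, 6, 8, 610]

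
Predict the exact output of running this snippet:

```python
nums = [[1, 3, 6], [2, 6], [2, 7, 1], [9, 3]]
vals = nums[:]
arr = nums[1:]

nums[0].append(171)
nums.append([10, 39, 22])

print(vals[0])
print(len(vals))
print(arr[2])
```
[1, 3, 6, 171]
4
[9, 3]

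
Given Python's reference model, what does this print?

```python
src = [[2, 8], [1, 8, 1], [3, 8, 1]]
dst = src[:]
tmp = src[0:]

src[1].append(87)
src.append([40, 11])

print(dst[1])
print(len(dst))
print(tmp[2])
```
[1, 8, 1, 87]
3
[3, 8, 1]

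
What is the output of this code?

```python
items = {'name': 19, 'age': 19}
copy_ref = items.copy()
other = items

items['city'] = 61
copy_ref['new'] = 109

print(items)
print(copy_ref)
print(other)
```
{'name': 19, 'age': 19, 'city': 61}
{'name': 19, 'age': 19, 'new': 109}
{'name': 19, 'age': 19, 'city': 61}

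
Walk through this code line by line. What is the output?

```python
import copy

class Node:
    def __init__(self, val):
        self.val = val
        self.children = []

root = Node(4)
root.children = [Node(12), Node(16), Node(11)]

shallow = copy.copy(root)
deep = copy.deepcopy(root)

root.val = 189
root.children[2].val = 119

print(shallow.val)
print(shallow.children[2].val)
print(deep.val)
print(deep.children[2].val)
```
4
119
4
11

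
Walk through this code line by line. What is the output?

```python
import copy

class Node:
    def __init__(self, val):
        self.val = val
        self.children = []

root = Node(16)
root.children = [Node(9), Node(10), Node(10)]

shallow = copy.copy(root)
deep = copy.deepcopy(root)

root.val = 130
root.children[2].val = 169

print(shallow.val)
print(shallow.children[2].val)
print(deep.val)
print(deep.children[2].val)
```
16
169
16
10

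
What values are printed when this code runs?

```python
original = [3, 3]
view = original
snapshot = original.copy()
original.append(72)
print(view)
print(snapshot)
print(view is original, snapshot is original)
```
[3, 3, 72]
[3, 3]
True False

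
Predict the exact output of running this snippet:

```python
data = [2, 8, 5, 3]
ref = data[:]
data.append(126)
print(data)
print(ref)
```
[2, 8, 5, 3, 126]
[2, 8, 5, 3]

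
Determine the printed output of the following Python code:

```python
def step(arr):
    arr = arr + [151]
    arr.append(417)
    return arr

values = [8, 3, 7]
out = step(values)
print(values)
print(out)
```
[8, 3, 7]
[8, 3, 7, 151, 417]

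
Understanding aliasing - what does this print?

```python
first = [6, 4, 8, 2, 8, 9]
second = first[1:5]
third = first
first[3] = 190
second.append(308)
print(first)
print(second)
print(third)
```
[6, 4, 8, 190, 8, 9]
[4, 8, 2, 8, 308]
[6, 4, 8, 190, 8, 9]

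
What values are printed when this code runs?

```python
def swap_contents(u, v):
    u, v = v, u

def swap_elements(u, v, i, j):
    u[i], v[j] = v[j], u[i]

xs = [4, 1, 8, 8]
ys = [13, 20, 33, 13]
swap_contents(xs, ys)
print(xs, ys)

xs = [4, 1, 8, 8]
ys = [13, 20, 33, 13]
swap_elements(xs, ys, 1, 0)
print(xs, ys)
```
[4, 1, 8, 8] [13, 20, 33, 13]
[4, 13, 8, 8] [1, 20, 33, 13]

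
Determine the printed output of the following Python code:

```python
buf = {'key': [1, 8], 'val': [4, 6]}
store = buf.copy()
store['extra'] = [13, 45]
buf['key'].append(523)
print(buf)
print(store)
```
{'key': [1, 8, 523], 'val': [4, 6]}
{'key': [1, 8, 523], 'val': [4, 6], 'extra': [13, 45]}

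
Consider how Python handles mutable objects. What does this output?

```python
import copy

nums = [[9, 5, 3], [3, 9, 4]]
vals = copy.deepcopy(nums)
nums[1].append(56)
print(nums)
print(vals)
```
[[9, 5, 3], [3, 9, 4, 56]]
[[9, 5, 3], [3, 9, 4]]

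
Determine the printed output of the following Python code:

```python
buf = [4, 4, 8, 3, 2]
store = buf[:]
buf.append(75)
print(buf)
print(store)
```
[4, 4, 8, 3, 2, 75]
[4, 4, 8, 3, 2]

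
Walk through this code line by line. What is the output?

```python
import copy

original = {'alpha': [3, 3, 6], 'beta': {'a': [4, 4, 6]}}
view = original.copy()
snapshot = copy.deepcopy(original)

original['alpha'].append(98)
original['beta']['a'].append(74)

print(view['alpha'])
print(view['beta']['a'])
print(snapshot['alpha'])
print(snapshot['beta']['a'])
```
[3, 3, 6, 98]
[4, 4, 6, 74]
[3, 3, 6]
[4, 4, 6]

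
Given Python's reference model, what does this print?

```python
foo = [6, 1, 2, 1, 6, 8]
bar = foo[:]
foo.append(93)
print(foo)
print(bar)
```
[6, 1, 2, 1, 6, 8, 93]
[6, 1, 2, 1, 6, 8]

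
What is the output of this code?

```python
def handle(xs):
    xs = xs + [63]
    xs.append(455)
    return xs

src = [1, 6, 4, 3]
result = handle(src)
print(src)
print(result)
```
[1, 6, 4, 3]
[1, 6, 4, 3, 63, 455]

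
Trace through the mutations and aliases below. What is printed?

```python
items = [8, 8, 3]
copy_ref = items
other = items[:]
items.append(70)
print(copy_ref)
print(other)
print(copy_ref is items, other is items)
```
[8, 8, 3, 70]
[8, 8, 3]
True False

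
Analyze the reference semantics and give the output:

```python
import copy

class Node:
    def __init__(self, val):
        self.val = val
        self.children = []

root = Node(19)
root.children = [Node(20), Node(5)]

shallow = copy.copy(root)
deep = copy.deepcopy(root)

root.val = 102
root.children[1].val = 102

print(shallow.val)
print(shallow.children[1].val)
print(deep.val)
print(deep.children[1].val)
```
19
102
19
5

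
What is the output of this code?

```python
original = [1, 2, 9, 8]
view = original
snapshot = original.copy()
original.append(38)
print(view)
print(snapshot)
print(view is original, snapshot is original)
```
[1, 2, 9, 8, 38]
[1, 2, 9, 8]
True False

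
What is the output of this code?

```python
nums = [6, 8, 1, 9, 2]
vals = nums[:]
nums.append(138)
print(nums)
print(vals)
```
[6, 8, 1, 9, 2, 138]
[6, 8, 1, 9, 2]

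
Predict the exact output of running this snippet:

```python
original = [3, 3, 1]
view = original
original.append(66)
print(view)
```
[3, 3, 1, 66]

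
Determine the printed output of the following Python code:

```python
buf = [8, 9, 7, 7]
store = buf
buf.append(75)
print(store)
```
[8, 9, 7, 7, 75]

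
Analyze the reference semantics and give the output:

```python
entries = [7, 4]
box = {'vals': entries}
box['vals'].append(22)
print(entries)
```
[7, 4, 22]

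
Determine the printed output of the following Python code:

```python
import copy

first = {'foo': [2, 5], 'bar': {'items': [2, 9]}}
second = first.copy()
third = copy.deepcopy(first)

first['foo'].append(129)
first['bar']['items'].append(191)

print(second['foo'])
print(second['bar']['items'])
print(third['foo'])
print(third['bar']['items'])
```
[2, 5, 129]
[2, 9, 191]
[2, 5]
[2, 9]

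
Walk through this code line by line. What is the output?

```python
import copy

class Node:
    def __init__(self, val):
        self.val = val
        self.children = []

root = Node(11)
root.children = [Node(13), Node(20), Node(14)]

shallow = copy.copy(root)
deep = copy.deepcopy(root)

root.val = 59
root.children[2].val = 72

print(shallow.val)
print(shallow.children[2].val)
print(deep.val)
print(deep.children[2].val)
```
11
72
11
14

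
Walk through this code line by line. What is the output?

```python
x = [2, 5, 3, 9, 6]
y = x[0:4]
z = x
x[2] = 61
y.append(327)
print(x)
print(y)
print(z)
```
[2, 5, 61, 9, 6]
[2, 5, 3, 9, 327]
[2, 5, 61, 9, 6]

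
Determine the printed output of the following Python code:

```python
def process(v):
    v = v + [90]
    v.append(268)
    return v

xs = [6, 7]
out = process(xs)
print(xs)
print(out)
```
[6, 7]
[6, 7, 90, 268]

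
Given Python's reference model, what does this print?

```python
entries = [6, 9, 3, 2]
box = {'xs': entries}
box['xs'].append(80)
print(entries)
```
[6, 9, 3, 2, 80]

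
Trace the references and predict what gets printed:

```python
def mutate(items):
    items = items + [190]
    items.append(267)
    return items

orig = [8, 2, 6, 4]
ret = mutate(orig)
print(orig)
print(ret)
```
[8, 2, 6, 4]
[8, 2, 6, 4, 190, 267]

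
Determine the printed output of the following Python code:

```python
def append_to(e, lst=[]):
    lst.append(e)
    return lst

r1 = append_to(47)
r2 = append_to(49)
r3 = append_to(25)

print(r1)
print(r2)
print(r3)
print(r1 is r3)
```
[47, 49, 25]
[47, 49, 25]
[47, 49, 25]
True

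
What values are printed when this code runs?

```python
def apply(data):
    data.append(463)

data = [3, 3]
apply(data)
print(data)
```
[3, 3, 463]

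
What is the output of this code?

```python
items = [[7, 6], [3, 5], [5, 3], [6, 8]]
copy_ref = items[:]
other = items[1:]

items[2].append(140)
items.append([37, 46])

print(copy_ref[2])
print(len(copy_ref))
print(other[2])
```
[5, 3, 140]
4
[6, 8]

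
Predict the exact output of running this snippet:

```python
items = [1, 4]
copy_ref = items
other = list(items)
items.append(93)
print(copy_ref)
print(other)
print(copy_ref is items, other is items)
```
[1, 4, 93]
[1, 4]
True False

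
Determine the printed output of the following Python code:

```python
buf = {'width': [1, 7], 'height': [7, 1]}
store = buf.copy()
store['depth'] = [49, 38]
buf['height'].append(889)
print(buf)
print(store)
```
{'width': [1, 7], 'height': [7, 1, 889]}
{'width': [1, 7], 'height': [7, 1, 889], 'depth': [49, 38]}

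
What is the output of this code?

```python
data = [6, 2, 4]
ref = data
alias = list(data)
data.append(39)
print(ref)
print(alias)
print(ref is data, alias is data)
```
[6, 2, 4, 39]
[6, 2, 4]
True False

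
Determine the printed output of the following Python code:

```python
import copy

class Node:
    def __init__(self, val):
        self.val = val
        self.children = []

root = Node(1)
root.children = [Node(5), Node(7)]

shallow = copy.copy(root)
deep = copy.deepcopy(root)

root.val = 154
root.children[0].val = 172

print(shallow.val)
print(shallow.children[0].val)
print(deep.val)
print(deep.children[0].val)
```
1
172
1
5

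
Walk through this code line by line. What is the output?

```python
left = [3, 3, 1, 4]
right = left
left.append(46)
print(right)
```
[3, 3, 1, 4, 46]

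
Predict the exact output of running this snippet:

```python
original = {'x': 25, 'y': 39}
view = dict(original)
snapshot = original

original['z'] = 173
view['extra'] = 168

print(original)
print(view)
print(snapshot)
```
{'x': 25, 'y': 39, 'z': 173}
{'x': 25, 'y': 39, 'extra': 168}
{'x': 25, 'y': 39, 'z': 173}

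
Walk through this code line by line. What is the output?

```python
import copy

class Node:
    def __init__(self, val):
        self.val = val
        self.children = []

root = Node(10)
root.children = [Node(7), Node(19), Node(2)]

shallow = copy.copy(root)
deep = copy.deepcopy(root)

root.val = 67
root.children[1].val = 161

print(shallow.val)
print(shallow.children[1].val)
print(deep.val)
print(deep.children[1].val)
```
10
161
10
19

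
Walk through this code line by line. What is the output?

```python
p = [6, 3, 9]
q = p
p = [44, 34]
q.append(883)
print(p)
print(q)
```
[44, 34]
[6, 3, 9, 883]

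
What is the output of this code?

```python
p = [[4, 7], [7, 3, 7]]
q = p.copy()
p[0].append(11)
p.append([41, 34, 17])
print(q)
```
[[4, 7, 11], [7, 3, 7]]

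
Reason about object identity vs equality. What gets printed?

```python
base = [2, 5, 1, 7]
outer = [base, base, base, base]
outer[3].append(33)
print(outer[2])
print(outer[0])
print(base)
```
[2, 5, 1, 7, 33]
[2, 5, 1, 7, 33]
[2, 5, 1, 7, 33]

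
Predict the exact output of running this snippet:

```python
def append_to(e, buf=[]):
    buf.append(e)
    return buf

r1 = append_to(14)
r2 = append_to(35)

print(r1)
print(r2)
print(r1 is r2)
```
[14, 35]
[14, 35]
True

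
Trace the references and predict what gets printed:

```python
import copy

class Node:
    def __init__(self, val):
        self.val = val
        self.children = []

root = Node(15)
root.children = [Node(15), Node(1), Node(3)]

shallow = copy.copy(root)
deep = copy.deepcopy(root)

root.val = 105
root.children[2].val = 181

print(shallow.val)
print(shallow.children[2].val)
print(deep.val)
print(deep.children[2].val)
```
15
181
15
3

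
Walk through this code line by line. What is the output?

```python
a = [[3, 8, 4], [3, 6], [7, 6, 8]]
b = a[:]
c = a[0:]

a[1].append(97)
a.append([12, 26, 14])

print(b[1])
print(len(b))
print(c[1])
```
[3, 6, 97]
3
[3, 6, 97]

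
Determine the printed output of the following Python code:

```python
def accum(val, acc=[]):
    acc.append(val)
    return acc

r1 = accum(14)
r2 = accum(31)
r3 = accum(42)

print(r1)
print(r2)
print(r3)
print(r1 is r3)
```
[14, 31, 42]
[14, 31, 42]
[14, 31, 42]
True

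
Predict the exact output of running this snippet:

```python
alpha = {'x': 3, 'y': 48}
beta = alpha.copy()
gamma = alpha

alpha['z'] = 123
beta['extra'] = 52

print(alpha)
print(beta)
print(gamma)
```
{'x': 3, 'y': 48, 'z': 123}
{'x': 3, 'y': 48, 'extra': 52}
{'x': 3, 'y': 48, 'z': 123}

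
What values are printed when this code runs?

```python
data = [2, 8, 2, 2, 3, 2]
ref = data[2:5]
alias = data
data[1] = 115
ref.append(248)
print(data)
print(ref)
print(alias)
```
[2, 115, 2, 2, 3, 2]
[2, 2, 3, 248]
[2, 115, 2, 2, 3, 2]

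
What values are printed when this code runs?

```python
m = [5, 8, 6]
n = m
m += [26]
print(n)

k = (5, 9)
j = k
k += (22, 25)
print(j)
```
[5, 8, 6, 26]
(5, 9)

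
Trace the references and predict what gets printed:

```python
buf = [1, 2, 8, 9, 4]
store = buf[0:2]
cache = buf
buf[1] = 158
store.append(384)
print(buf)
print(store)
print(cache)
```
[1, 158, 8, 9, 4]
[1, 2, 384]
[1, 158, 8, 9, 4]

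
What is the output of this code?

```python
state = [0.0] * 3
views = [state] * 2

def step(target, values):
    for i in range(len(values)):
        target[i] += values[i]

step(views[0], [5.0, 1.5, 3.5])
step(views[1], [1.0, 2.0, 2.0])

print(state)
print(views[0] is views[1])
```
[6.0, 3.5, 5.5]
True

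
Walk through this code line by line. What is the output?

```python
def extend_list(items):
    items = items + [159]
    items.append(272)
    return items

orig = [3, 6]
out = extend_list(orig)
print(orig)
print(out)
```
[3, 6]
[3, 6, 159, 272]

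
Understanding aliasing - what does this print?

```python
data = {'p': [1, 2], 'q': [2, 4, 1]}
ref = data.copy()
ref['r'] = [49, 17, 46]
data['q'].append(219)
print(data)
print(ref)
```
{'p': [1, 2], 'q': [2, 4, 1, 219]}
{'p': [1, 2], 'q': [2, 4, 1, 219], 'r': [49, 17, 46]}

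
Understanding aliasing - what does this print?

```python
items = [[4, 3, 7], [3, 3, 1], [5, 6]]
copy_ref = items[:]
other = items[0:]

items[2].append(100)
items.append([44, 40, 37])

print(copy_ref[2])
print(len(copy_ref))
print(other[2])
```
[5, 6, 100]
3
[5, 6, 100]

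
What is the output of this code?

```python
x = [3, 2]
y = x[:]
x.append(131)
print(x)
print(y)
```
[3, 2, 131]
[3, 2]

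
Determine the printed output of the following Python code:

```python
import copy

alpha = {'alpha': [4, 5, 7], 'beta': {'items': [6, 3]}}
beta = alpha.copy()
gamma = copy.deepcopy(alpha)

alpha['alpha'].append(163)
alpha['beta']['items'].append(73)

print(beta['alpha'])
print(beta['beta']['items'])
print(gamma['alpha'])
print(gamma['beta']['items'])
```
[4, 5, 7, 163]
[6, 3, 73]
[4, 5, 7]
[6, 3]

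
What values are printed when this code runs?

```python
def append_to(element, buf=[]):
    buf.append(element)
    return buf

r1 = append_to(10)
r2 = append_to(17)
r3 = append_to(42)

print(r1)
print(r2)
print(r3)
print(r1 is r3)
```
[10, 17, 42]
[10, 17, 42]
[10, 17, 42]
True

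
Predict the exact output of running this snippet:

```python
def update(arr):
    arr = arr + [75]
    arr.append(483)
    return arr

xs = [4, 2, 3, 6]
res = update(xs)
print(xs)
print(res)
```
[4, 2, 3, 6]
[4, 2, 3, 6, 75, 483]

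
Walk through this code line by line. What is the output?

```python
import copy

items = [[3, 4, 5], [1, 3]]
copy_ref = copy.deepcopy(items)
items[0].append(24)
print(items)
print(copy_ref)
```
[[3, 4, 5, 24], [1, 3]]
[[3, 4, 5], [1, 3]]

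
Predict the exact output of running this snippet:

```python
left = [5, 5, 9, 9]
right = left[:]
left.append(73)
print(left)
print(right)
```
[5, 5, 9, 9, 73]
[5, 5, 9, 9]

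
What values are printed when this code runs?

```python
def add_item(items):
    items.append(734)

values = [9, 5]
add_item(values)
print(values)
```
[9, 5, 734]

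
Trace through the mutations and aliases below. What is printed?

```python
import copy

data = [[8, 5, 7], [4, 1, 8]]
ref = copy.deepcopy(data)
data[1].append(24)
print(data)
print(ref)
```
[[8, 5, 7], [4, 1, 8, 24]]
[[8, 5, 7], [4, 1, 8]]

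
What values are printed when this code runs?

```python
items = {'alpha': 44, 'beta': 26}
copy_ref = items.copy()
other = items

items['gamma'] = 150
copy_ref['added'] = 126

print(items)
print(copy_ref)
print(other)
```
{'alpha': 44, 'beta': 26, 'gamma': 150}
{'alpha': 44, 'beta': 26, 'added': 126}
{'alpha': 44, 'beta': 26, 'gamma': 150}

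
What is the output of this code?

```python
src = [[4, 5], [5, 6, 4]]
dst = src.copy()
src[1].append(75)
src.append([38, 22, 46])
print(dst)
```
[[4, 5], [5, 6, 4, 75]]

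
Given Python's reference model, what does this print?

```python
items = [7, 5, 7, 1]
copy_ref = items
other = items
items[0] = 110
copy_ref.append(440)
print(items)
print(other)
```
[110, 5, 7, 1, 440]
[110, 5, 7, 1, 440]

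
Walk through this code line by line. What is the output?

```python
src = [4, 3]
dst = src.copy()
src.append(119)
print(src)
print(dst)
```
[4, 3, 119]
[4, 3]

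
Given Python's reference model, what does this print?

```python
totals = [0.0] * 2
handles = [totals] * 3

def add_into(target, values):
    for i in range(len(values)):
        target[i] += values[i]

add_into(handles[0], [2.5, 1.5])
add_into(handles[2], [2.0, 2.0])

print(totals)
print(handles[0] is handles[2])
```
[4.5, 3.5]
True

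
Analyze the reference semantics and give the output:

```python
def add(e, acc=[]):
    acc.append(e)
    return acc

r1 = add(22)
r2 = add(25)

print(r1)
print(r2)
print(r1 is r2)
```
[22, 25]
[22, 25]
True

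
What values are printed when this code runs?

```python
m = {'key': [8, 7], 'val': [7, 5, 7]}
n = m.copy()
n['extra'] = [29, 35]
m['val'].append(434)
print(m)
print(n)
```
{'key': [8, 7], 'val': [7, 5, 7, 434]}
{'key': [8, 7], 'val': [7, 5, 7, 434], 'extra': [29, 35]}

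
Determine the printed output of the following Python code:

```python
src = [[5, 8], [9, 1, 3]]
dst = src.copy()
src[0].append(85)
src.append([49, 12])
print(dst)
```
[[5, 8, 85], [9, 1, 3]]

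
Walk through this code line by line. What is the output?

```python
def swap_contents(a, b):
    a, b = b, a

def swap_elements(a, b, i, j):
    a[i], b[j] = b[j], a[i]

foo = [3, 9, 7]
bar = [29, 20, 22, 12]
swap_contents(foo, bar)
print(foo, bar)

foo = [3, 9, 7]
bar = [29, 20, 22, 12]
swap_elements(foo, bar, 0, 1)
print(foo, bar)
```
[3, 9, 7] [29, 20, 22, 12]
[20, 9, 7] [29, 3, 22, 12]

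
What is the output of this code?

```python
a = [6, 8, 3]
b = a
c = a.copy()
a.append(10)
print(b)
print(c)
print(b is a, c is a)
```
[6, 8, 3, 10]
[6, 8, 3]
True False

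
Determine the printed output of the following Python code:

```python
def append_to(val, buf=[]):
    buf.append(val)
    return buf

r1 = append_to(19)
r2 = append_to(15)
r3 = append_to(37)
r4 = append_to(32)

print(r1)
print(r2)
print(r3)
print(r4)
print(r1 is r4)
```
[19, 15, 37, 32]
[19, 15, 37, 32]
[19, 15, 37, 32]
[19, 15, 37, 32]
True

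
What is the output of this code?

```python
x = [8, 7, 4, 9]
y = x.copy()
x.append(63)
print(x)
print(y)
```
[8, 7, 4, 9, 63]
[8, 7, 4, 9]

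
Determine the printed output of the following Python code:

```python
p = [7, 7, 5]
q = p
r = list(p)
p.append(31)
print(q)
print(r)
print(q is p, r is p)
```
[7, 7, 5, 31]
[7, 7, 5]
True False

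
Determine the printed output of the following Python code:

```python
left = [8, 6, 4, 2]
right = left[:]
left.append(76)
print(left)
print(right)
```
[8, 6, 4, 2, 76]
[8, 6, 4, 2]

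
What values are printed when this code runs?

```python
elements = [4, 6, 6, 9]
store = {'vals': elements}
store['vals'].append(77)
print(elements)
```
[4, 6, 6, 9, 77]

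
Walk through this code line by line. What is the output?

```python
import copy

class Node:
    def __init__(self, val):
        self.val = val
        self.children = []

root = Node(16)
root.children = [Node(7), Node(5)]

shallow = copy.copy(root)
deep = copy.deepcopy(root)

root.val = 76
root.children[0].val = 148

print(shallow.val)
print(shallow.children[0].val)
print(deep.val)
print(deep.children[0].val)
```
16
148
16
7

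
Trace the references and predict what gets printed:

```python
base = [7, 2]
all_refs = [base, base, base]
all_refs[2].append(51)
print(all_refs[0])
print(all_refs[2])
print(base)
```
[7, 2, 51]
[7, 2, 51]
[7, 2, 51]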